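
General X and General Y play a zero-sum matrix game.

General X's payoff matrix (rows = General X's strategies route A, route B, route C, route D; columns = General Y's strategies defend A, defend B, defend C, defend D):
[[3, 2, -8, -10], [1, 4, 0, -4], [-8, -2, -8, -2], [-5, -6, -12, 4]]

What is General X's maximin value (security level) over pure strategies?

-4

The worst-case payoff for each row is route A: -10, route B: -4, route C: -8, route D: -12.
The best of these is -4.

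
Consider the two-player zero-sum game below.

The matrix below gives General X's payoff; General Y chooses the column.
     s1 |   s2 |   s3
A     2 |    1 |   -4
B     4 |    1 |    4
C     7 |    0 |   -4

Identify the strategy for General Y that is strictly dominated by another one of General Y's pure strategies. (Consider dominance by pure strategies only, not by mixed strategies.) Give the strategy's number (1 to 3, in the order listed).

1

General Y prefers columns that give General X less. Compare s1 with s2: 1 < 2, 1 < 4, 0 < 7.
So s2 strictly dominates s1 for General Y; s1 is strictly dominated.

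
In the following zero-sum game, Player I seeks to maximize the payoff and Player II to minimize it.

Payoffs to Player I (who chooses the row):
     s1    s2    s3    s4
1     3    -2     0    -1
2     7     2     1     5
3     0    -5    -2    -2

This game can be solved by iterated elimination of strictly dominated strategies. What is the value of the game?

Column s1 is strictly dominated by s2 for Player II (-2<3, 2<7, -5<0); eliminate s1.
Column s4 is strictly dominated by s2 for Player II (-2<-1, 2<5, -5<-2); eliminate s4.
Row 1 is strictly dominated by row 2 (2>-2, 1>0); eliminate 1.
Row 3 is strictly dominated by row 2 (2>-5, 1>-2); eliminate 3.
Column s2 is strictly dominated by s3 for Player II (1<2); eliminate s2.
Only (2, s3) remains, with payoff 1.

1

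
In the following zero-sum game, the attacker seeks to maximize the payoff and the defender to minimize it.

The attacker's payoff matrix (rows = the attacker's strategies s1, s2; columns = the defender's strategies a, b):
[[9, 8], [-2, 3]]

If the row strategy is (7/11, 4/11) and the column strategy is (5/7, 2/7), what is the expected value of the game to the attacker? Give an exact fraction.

411/77

Against (5/7, 2/7), each row's expected payoff is s1: 61/7; s2: -4/7.
Taking the (7/11, 4/11)-weighted average: (7/11)·(61/7) + (4/11)·(-4/7) = 411/77.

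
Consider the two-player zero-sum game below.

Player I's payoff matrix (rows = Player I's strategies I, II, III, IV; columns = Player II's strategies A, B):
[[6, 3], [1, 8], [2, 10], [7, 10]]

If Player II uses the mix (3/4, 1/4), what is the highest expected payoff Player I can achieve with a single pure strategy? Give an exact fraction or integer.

I: (6)·(3/4) + (3)·(1/4) = 21/4.
II: (1)·(3/4) + (8)·(1/4) = 11/4.
III: (2)·(3/4) + (10)·(1/4) = 4.
IV: (7)·(3/4) + (10)·(1/4) = 31/4.
The best pure response is IV with expected payoff 31/4.

31/4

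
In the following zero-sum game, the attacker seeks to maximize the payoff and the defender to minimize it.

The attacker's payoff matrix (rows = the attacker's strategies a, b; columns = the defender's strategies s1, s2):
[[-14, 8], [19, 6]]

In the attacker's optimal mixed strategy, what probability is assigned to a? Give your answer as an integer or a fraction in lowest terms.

13/35

Row minima are -14 and 6, so the attacker's maximin is 6; column maxima are 19 and 8, so the defender's minimax is 8. These differ, so the equilibrium is in mixed strategies.
Let the attacker play a with probability p. The defender is indifferent when −14p + 19(1−p) = 8p + 6(1−p), giving p = 13/35.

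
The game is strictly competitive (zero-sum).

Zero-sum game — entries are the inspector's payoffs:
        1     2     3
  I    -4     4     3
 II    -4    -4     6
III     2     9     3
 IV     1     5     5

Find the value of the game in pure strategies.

2

Row minima: -4, -4, 2, 1 → the inspector's maximin is 2.
Column maxima: 2, 9, 6 → the inspectee's minimax is 2.
They coincide at (III, 1), so the value is 2.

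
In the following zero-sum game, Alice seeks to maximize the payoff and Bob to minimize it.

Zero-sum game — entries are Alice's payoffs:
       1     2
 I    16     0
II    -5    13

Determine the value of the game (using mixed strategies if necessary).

Row minima are 0 and -5, so Alice's maximin is 0; column maxima are 16 and 13, so Bob's minimax is 13. These differ, so the equilibrium is in mixed strategies.
Let Alice play I with probability p. Bob is indifferent when 16p − 5(1−p) = 13(1−p), giving p = 9/17.
Let Bob play 1 with probability q. Alice is indifferent when 16q = −5q + 13(1−q), giving q = 13/34.
The value is 16·(13/34) + (0)·(21/34) = 104/17.

104/17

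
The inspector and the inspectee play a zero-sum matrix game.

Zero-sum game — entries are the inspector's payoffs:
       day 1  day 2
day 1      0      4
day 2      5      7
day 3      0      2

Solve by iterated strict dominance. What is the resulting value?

Column day 2 is strictly dominated by day 1 for the inspectee (0<4, 5<7, 0<2); eliminate day 2.
Row day 3 is strictly dominated by row day 2 (5>0); eliminate day 3.
Row day 1 is strictly dominated by row day 2 (5>0); eliminate day 1.
Only (day 2, day 1) remains, with payoff 5.

5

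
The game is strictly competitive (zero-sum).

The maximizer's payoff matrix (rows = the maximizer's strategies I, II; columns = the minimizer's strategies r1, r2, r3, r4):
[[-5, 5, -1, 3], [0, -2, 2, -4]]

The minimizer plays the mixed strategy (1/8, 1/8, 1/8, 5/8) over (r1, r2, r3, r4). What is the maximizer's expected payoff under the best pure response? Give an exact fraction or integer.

7/4

I: (-5)·(1/8) + (5)·(1/8) + (-1)·(1/8) + (3)·(5/8) = 7/4.
II: (0)·(1/8) + (-2)·(1/8) + (2)·(1/8) + (-4)·(5/8) = -5/2.
The best pure response is I with expected payoff 7/4.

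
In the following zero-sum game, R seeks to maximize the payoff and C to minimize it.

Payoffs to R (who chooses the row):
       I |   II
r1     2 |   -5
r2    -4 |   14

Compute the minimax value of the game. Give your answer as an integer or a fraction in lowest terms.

8/25

Row minima are -5 and -4, so R's maximin is -4; column maxima are 2 and 14, so C's minimax is 2. These differ, so the equilibrium is in mixed strategies.
Let R play r1 with probability p. C is indifferent when 2p − 4(1−p) = −5p + 14(1−p), giving p = 18/25.
Let C play I with probability q. R is indifferent when 2q − 5(1−q) = −4q + 14(1−q), giving q = 19/25.
The value is 2·(19/25) + (-5)·(6/25) = 8/25.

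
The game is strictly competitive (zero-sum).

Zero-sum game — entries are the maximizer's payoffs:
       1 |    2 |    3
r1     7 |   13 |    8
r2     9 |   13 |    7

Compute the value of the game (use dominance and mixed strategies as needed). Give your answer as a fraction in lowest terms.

Column 2 is strictly dominated by 3 for the minimizer (it gives the maximizer more in every row).
The remaining 2×2 game on (r1, r2) × (1, 3) has no saddle point. Let the maximizer play r1 with probability p; indifference gives 7p + 9(1−p) = 8p + 7(1−p), so p = 2/3.
Similarly the minimizer's optimal q on 1 is 1/3, and the value is 7·(1/3) + (8)·(2/3) = 23/3.

23/3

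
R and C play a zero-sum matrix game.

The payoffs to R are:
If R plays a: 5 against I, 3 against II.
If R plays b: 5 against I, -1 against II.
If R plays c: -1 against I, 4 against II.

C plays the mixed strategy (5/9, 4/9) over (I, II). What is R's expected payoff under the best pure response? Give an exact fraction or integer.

a: (5)·(5/9) + (3)·(4/9) = 37/9.
b: (5)·(5/9) + (-1)·(4/9) = 7/3.
c: (-1)·(5/9) + (4)·(4/9) = 11/9.
The best pure response is a with expected payoff 37/9.

37/9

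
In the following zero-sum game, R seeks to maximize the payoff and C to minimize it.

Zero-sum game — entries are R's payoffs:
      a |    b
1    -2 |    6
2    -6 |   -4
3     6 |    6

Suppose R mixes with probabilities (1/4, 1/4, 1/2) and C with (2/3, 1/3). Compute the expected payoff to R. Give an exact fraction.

11/6

Against (2/3, 1/3), each row's expected payoff is 1: 2/3; 2: -16/3; 3: 6.
Taking the (1/4, 1/4, 1/2)-weighted average: (1/4)·(2/3) + (1/4)·(-16/3) + (1/2)·(6) = 11/6.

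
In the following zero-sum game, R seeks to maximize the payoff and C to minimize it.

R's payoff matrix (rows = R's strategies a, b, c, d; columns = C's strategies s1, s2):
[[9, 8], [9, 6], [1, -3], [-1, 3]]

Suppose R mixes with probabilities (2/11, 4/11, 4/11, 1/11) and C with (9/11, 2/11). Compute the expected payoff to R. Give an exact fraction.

Against (9/11, 2/11), each row's expected payoff is a: 97/11; b: 93/11; c: 3/11; d: -3/11.
Taking the (2/11, 4/11, 4/11, 1/11)-weighted average: (2/11)·(97/11) + (4/11)·(93/11) + (4/11)·(3/11) + (1/11)·(-3/11) = 575/121.

575/121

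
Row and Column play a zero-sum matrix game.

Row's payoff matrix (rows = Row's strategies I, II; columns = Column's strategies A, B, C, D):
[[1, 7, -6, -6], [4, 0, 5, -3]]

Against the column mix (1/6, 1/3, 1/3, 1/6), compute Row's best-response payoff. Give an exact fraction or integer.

I: (1)·(1/6) + (7)·(1/3) + (-6)·(1/3) + (-6)·(1/6) = -1/2.
II: (4)·(1/6) + (0)·(1/3) + (5)·(1/3) + (-3)·(1/6) = 11/6.
The best pure response is II with expected payoff 11/6.

11/6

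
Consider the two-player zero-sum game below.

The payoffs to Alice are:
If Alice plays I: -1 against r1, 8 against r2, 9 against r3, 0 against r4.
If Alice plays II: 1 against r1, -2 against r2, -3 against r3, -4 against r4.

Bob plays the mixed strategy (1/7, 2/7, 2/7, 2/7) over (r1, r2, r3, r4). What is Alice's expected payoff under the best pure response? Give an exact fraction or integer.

I: (-1)·(1/7) + (8)·(2/7) + (9)·(2/7) + (0)·(2/7) = 33/7.
II: (1)·(1/7) + (-2)·(2/7) + (-3)·(2/7) + (-4)·(2/7) = -17/7.
The best pure response is I with expected payoff 33/7.

33/7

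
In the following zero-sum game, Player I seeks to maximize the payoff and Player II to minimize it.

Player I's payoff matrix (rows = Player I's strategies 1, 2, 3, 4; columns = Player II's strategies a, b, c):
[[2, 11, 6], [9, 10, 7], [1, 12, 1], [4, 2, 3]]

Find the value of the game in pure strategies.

Row minima: 2, 7, 1, 2 → Player I's maximin is 7.
Column maxima: 9, 12, 7 → Player II's minimax is 7.
They coincide at (2, c), so the value is 7.

7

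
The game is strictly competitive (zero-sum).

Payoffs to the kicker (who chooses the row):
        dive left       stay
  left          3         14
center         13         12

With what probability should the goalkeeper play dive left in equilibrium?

Row minima are 3 and 12, so the kicker's maximin is 12; column maxima are 13 and 14, so the goalkeeper's minimax is 13. These differ, so the equilibrium is in mixed strategies.
Let the goalkeeper play dive left with probability q. The kicker is indifferent when 3q + 14(1−q) = 13q + 12(1−q), giving q = 1/6.

1/6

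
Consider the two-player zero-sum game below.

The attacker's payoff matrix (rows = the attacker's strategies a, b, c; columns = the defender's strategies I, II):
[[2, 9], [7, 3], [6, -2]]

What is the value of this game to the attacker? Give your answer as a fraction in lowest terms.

57/11

Row c is strictly dominated by row b, so the attacker never plays it.
The remaining 2×2 game on (a, b) × (I, II) has no saddle point. Let the attacker play a with probability p; indifference gives 2p + 7(1−p) = 9p + 3(1−p), so p = 4/11.
Similarly the defender's optimal q on I is 6/11, and the value is 2·(6/11) + (9)·(5/11) = 57/11.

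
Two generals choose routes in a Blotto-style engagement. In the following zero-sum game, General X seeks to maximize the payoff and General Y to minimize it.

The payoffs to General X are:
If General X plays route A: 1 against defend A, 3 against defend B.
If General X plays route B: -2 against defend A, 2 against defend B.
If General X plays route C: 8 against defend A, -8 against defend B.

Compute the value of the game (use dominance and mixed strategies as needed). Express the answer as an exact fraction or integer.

Row route B is strictly dominated by row route A, so General X never plays it.
The remaining 2×2 game on (route A, route C) × (defend A, defend B) has no saddle point. Let General X play route A with probability p; indifference gives p + 8(1−p) = 3p − 8(1−p), so p = 8/9.
Similarly General Y's optimal q on defend A is 11/18, and the value is 1·(11/18) + (3)·(7/18) = 16/9.

16/9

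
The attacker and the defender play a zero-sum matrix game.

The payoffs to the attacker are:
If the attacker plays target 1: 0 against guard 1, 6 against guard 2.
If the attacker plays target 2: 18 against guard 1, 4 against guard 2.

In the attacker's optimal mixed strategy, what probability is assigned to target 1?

7/10

Row minima are 0 and 4, so the attacker's maximin is 4; column maxima are 18 and 6, so the defender's minimax is 6. These differ, so the equilibrium is in mixed strategies.
Let the attacker play target 1 with probability p. The defender is indifferent when 18(1−p) = 6p + 4(1−p), giving p = 7/10.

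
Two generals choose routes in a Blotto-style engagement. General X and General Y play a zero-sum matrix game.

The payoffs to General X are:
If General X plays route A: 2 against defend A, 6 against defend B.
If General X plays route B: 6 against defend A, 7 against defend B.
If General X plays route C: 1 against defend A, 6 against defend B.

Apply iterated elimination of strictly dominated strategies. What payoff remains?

6

Column defend B is strictly dominated by defend A for General Y (2<6, 6<7, 1<6); eliminate defend B.
Row route C is strictly dominated by row route A (2>1); eliminate route C.
Row route A is strictly dominated by row route B (6>2); eliminate route A.
Only (route B, defend A) remains, with payoff 6.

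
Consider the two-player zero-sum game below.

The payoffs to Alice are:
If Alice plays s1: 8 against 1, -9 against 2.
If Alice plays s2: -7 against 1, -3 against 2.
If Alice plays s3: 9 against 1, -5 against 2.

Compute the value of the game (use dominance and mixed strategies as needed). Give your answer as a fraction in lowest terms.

-31/9

Row s1 is strictly dominated by row s3, so Alice never plays it.
The remaining 2×2 game on (s2, s3) × (1, 2) has no saddle point. Let Alice play s2 with probability p; indifference gives −7p + 9(1−p) = −3p − 5(1−p), so p = 7/9.
Similarly Bob's optimal q on 1 is 1/9, and the value is -7·(1/9) + (-3)·(8/9) = -31/9.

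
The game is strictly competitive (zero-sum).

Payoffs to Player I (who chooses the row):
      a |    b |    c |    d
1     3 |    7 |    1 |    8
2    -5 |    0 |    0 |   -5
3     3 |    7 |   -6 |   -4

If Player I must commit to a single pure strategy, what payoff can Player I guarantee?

1

The worst-case payoff for each row is 1: 1, 2: -5, 3: -6.
The best of these is 1.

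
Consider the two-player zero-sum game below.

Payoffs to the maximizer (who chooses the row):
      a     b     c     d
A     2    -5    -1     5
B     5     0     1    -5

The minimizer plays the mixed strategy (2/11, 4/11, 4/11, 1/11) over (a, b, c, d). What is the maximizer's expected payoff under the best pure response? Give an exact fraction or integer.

9/11

A: (2)·(2/11) + (-5)·(4/11) + (-1)·(4/11) + (5)·(1/11) = -15/11.
B: (5)·(2/11) + (0)·(4/11) + (1)·(4/11) + (-5)·(1/11) = 9/11.
The best pure response is B with expected payoff 9/11.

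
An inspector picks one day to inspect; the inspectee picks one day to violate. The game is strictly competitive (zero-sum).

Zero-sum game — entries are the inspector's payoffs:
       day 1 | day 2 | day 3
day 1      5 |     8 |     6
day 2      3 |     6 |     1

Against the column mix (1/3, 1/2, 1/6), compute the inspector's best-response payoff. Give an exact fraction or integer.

day 1: (5)·(1/3) + (8)·(1/2) + (6)·(1/6) = 20/3.
day 2: (3)·(1/3) + (6)·(1/2) + (1)·(1/6) = 25/6.
The best pure response is day 1 with expected payoff 20/3.

20/3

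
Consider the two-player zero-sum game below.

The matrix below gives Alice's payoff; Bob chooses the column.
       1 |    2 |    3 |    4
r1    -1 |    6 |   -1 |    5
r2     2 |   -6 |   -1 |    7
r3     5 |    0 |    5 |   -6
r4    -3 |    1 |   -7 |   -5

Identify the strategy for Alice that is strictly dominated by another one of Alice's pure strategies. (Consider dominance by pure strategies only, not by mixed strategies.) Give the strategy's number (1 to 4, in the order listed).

Compare r4 with r1: -1 > -3, 6 > 1, -1 > -7, 5 > -5.
So r1 strictly dominates r4 for Alice; r4 is strictly dominated.

4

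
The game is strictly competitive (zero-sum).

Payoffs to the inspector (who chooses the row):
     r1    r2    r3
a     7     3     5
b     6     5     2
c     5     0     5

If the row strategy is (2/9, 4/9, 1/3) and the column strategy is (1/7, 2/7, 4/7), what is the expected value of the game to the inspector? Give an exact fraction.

Against (1/7, 2/7, 4/7), each row's expected payoff is a: 33/7; b: 24/7; c: 25/7.
Taking the (2/9, 4/9, 1/3)-weighted average: (2/9)·(33/7) + (4/9)·(24/7) + (1/3)·(25/7) = 79/21.

79/21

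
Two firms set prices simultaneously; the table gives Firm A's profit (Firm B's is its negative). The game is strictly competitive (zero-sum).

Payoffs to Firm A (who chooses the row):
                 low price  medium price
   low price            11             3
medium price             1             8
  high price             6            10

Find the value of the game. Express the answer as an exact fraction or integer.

23/3

Row medium price is strictly dominated by row high price, so Firm A never plays it.
The remaining 2×2 game on (low price, high price) × (low price, medium price) has no saddle point. Let Firm A play low price with probability p; indifference gives 11p + 6(1−p) = 3p + 10(1−p), so p = 1/3.
Similarly Firm B's optimal q on low price is 7/12, and the value is 11·(7/12) + (3)·(5/12) = 23/3.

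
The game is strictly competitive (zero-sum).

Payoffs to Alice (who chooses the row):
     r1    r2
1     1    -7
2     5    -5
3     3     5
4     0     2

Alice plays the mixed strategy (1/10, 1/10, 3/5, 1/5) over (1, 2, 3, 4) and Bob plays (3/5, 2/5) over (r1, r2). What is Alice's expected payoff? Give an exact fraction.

Against (3/5, 2/5), each row's expected payoff is 1: -11/5; 2: 1; 3: 19/5; 4: 4/5.
Taking the (1/10, 1/10, 3/5, 1/5)-weighted average: (1/10)·(-11/5) + (1/10)·(1) + (3/5)·(19/5) + (1/5)·(4/5) = 58/25.

58/25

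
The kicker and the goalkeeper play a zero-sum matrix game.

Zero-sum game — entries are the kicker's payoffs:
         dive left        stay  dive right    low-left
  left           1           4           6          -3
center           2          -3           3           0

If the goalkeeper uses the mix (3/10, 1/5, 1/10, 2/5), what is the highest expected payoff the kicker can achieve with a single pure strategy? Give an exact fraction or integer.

left: (1)·(3/10) + (4)·(1/5) + (6)·(1/10) + (-3)·(2/5) = 1/2.
center: (2)·(3/10) + (-3)·(1/5) + (3)·(1/10) + (0)·(2/5) = 3/10.
The best pure response is left with expected payoff 1/2.

1/2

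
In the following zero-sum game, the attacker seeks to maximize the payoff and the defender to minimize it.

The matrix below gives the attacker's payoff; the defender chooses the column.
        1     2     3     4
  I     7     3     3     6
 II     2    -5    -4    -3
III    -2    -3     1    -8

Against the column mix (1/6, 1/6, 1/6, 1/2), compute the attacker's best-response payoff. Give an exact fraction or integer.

31/6

I: (7)·(1/6) + (3)·(1/6) + (3)·(1/6) + (6)·(1/2) = 31/6.
II: (2)·(1/6) + (-5)·(1/6) + (-4)·(1/6) + (-3)·(1/2) = -8/3.
III: (-2)·(1/6) + (-3)·(1/6) + (1)·(1/6) + (-8)·(1/2) = -14/3.
The best pure response is I with expected payoff 31/6.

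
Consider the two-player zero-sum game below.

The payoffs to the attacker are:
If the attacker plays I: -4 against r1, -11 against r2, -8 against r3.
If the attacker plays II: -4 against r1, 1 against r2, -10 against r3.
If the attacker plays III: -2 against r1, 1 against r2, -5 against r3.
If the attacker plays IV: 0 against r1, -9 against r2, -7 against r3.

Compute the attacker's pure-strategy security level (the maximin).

The worst-case payoff for each row is I: -11, II: -10, III: -5, IV: -9.
The best of these is -5.

-5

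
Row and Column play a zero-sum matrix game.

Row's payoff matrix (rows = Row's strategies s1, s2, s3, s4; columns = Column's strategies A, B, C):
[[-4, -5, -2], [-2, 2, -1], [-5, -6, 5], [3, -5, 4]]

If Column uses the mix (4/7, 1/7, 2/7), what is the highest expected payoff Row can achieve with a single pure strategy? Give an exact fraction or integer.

s1: (-4)·(4/7) + (-5)·(1/7) + (-2)·(2/7) = -25/7.
s2: (-2)·(4/7) + (2)·(1/7) + (-1)·(2/7) = -8/7.
s3: (-5)·(4/7) + (-6)·(1/7) + (5)·(2/7) = -16/7.
s4: (3)·(4/7) + (-5)·(1/7) + (4)·(2/7) = 15/7.
The best pure response is s4 with expected payoff 15/7.

15/7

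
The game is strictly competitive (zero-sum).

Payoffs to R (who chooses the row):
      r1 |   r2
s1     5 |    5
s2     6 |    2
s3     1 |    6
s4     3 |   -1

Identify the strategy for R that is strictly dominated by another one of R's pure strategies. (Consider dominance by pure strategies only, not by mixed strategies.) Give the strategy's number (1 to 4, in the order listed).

Compare s4 with s1: 5 > 3, 5 > -1.
So s1 strictly dominates s4 for R; s4 is strictly dominated.

4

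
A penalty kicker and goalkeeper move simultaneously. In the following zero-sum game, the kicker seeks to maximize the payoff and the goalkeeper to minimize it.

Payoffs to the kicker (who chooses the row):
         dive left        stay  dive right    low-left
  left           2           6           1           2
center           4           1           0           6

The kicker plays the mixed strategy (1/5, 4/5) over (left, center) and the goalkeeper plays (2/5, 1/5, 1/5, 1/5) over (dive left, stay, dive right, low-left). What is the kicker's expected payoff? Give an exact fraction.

Against (2/5, 1/5, 1/5, 1/5), each row's expected payoff is left: 13/5; center: 3.
Taking the (1/5, 4/5)-weighted average: (1/5)·(13/5) + (4/5)·(3) = 73/25.

73/25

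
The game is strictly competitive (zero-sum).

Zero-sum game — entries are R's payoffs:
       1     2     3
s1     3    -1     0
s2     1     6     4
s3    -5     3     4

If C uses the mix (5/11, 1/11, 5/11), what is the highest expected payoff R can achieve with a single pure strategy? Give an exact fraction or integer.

s1: (3)·(5/11) + (-1)·(1/11) + (0)·(5/11) = 14/11.
s2: (1)·(5/11) + (6)·(1/11) + (4)·(5/11) = 31/11.
s3: (-5)·(5/11) + (3)·(1/11) + (4)·(5/11) = -2/11.
The best pure response is s2 with expected payoff 31/11.

31/11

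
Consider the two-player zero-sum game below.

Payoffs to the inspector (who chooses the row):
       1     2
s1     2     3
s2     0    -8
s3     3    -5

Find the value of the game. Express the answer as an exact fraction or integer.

Row s2 is strictly dominated by row s3, so the inspector never plays it.
The remaining 2×2 game on (s1, s3) × (1, 2) has no saddle point. Let the inspector play s1 with probability p; indifference gives 2p + 3(1−p) = 3p − 5(1−p), so p = 8/9.
Similarly the inspectee's optimal q on 1 is 8/9, and the value is 2·(8/9) + (3)·(1/9) = 19/9.

19/9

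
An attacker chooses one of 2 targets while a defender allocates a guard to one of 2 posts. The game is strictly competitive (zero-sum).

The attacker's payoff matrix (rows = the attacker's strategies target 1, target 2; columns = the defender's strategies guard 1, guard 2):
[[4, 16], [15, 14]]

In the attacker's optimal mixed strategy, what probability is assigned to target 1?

Row minima are 4 and 14, so the attacker's maximin is 14; column maxima are 15 and 16, so the defender's minimax is 15. These differ, so the equilibrium is in mixed strategies.
Let the attacker play target 1 with probability p. The defender is indifferent when 4p + 15(1−p) = 16p + 14(1−p), giving p = 1/13.

1/13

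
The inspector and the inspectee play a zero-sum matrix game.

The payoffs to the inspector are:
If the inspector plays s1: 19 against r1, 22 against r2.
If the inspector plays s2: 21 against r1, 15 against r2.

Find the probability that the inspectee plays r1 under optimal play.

Row minima are 19 and 15, so the inspector's maximin is 19; column maxima are 21 and 22, so the inspectee's minimax is 21. These differ, so the equilibrium is in mixed strategies.
Let the inspectee play r1 with probability q. The inspector is indifferent when 19q + 22(1−q) = 21q + 15(1−q), giving q = 7/9.

7/9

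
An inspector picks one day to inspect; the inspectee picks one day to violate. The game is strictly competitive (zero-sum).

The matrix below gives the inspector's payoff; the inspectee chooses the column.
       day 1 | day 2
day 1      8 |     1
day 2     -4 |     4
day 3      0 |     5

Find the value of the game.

Row day 2 is strictly dominated by row day 3, so the inspector never plays it.
The remaining 2×2 game on (day 1, day 3) × (day 1, day 2) has no saddle point. Let the inspector play day 1 with probability p; indifference gives 8p = p + 5(1−p), so p = 5/12.
Similarly the inspectee's optimal q on day 1 is 1/3, and the value is 8·(1/3) + (1)·(2/3) = 10/3.

10/3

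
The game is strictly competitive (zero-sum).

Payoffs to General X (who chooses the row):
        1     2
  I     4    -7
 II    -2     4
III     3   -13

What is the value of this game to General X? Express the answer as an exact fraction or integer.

2/17

Row III is strictly dominated by row I, so General X never plays it.
The remaining 2×2 game on (I, II) × (1, 2) has no saddle point. Let General X play I with probability p; indifference gives 4p − 2(1−p) = −7p + 4(1−p), so p = 6/17.
Similarly General Y's optimal q on 1 is 11/17, and the value is 4·(11/17) + (-7)·(6/17) = 2/17.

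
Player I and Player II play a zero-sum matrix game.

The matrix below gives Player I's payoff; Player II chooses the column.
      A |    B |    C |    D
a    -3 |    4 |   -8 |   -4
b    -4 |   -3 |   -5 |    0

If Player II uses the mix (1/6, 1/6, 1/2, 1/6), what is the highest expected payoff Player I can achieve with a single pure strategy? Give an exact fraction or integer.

-11/3

a: (-3)·(1/6) + (4)·(1/6) + (-8)·(1/2) + (-4)·(1/6) = -9/2.
b: (-4)·(1/6) + (-3)·(1/6) + (-5)·(1/2) + (0)·(1/6) = -11/3.
The best pure response is b with expected payoff -11/3.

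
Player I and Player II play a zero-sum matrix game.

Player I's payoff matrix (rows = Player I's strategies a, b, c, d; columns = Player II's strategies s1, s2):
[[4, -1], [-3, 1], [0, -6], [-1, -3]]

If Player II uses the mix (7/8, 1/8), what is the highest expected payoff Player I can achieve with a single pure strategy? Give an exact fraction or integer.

a: (4)·(7/8) + (-1)·(1/8) = 27/8.
b: (-3)·(7/8) + (1)·(1/8) = -5/2.
c: (0)·(7/8) + (-6)·(1/8) = -3/4.
d: (-1)·(7/8) + (-3)·(1/8) = -5/4.
The best pure response is a with expected payoff 27/8.

27/8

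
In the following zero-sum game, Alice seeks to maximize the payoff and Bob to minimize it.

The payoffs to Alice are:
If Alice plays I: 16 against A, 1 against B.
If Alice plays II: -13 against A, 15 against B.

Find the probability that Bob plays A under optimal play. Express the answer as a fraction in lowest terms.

Row minima are 1 and -13, so Alice's maximin is 1; column maxima are 16 and 15, so Bob's minimax is 15. These differ, so the equilibrium is in mixed strategies.
Let Bob play A with probability q. Alice is indifferent when 16q + (1−q) = −13q + 15(1−q), giving q = 14/43.

14/43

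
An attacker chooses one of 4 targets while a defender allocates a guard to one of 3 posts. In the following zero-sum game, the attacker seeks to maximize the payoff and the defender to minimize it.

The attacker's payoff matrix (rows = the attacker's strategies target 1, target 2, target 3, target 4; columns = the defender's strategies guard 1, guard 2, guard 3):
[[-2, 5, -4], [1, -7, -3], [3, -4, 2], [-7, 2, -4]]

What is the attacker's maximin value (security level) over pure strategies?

The worst-case payoff for each row is target 1: -4, target 2: -7, target 3: -4, target 4: -7.
The best of these is -4.

-4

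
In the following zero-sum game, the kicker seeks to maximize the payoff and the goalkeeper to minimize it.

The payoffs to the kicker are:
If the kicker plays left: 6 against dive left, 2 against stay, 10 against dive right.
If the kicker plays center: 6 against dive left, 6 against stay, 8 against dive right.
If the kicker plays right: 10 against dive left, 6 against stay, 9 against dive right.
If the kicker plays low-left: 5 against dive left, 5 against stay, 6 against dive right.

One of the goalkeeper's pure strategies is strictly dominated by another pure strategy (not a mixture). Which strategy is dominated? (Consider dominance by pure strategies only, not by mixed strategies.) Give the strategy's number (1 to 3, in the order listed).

3

The goalkeeper prefers columns that give the kicker less. Compare dive right with stay: 2 < 10, 6 < 8, 6 < 9, 5 < 6.
So stay strictly dominates dive right for the goalkeeper; dive right is strictly dominated.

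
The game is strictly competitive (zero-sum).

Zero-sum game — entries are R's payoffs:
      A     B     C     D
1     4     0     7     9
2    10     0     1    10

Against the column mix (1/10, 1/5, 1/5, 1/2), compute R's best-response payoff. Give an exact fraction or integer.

63/10

1: (4)·(1/10) + (0)·(1/5) + (7)·(1/5) + (9)·(1/2) = 63/10.
2: (10)·(1/10) + (0)·(1/5) + (1)·(1/5) + (10)·(1/2) = 31/5.
The best pure response is 1 with expected payoff 63/10.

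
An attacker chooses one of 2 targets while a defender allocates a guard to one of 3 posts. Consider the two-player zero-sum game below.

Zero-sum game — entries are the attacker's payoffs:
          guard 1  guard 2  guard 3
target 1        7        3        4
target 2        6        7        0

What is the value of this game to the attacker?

Column guard 1 is strictly dominated by guard 3 for the defender (it gives the attacker more in every row).
The remaining 2×2 game on (target 1, target 2) × (guard 2, guard 3) has no saddle point. Let the attacker play target 1 with probability p; indifference gives 3p + 7(1−p) = 4p, so p = 7/8.
Similarly the defender's optimal q on guard 2 is 1/2, and the value is 3·(1/2) + (4)·(1/2) = 7/2.

7/2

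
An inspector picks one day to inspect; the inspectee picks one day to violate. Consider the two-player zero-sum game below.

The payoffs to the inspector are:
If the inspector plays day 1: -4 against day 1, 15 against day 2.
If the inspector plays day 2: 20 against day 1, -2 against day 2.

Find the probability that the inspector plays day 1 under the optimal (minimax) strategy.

22/41

Row minima are -4 and -2, so the inspector's maximin is -2; column maxima are 20 and 15, so the inspectee's minimax is 15. These differ, so the equilibrium is in mixed strategies.
Let the inspector play day 1 with probability p. The inspectee is indifferent when −4p + 20(1−p) = 15p − 2(1−p), giving p = 22/41.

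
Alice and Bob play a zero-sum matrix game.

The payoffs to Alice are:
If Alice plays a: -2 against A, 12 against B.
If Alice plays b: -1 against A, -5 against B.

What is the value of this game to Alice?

Row minima are -2 and -5, so Alice's maximin is -2; column maxima are -1 and 12, so Bob's minimax is -1. These differ, so the equilibrium is in mixed strategies.
Let Alice play a with probability p. Bob is indifferent when −2p − (1−p) = 12p − 5(1−p), giving p = 2/9.
Let Bob play A with probability q. Alice is indifferent when −2q + 12(1−q) = −q − 5(1−q), giving q = 17/18.
The value is -2·(17/18) + (12)·(1/18) = -11/9.

-11/9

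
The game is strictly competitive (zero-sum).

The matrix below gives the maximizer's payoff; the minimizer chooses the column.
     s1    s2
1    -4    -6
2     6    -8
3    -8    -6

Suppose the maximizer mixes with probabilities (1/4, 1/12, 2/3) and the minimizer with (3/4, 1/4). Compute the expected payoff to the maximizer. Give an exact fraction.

-71/12

Against (3/4, 1/4), each row's expected payoff is 1: -9/2; 2: 5/2; 3: -15/2.
Taking the (1/4, 1/12, 2/3)-weighted average: (1/4)·(-9/2) + (1/12)·(5/2) + (2/3)·(-15/2) = -71/12.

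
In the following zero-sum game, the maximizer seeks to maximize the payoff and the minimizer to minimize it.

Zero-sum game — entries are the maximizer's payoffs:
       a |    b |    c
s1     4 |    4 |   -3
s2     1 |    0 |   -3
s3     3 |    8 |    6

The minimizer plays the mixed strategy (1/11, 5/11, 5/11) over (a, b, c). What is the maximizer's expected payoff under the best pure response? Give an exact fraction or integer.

73/11

s1: (4)·(1/11) + (4)·(5/11) + (-3)·(5/11) = 9/11.
s2: (1)·(1/11) + (0)·(5/11) + (-3)·(5/11) = -14/11.
s3: (3)·(1/11) + (8)·(5/11) + (6)·(5/11) = 73/11.
The best pure response is s3 with expected payoff 73/11.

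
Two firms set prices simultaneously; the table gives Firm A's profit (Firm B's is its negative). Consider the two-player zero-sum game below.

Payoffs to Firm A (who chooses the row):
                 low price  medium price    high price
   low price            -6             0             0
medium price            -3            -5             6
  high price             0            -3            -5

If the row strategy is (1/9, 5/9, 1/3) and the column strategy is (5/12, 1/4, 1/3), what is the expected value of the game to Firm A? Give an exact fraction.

Against (5/12, 1/4, 1/3), each row's expected payoff is low price: -5/2; medium price: -1/2; high price: -29/12.
Taking the (1/9, 5/9, 1/3)-weighted average: (1/9)·(-5/2) + (5/9)·(-1/2) + (1/3)·(-29/12) = -49/36.

-49/36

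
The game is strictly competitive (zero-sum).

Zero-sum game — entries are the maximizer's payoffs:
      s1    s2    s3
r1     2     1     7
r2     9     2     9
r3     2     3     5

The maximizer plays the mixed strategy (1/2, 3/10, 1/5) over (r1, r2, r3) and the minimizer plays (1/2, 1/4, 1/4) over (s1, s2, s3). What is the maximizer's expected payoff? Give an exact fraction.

Against (1/2, 1/4, 1/4), each row's expected payoff is r1: 3; r2: 29/4; r3: 3.
Taking the (1/2, 3/10, 1/5)-weighted average: (1/2)·(3) + (3/10)·(29/4) + (1/5)·(3) = 171/40.

171/40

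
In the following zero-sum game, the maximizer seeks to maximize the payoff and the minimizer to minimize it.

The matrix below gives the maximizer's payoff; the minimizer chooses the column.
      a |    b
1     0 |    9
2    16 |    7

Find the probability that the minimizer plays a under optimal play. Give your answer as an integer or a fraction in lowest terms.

1/9

Row minima are 0 and 7, so the maximizer's maximin is 7; column maxima are 16 and 9, so the minimizer's minimax is 9. These differ, so the equilibrium is in mixed strategies.
Let the minimizer play a with probability q. The maximizer is indifferent when 9(1−q) = 16q + 7(1−q), giving q = 1/9.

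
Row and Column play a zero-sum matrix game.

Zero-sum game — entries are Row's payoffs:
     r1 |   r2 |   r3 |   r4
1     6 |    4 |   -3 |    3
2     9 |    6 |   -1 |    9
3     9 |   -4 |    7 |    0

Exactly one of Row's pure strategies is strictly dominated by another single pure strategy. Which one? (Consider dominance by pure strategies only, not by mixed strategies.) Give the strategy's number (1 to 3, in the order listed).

1

Compare 1 with 2: 9 > 6, 6 > 4, -1 > -3, 9 > 3.
So 2 strictly dominates 1 for Row; 1 is strictly dominated.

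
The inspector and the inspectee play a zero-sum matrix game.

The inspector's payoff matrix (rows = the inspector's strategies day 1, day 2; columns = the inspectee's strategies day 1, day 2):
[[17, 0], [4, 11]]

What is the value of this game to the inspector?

Row minima are 0 and 4, so the inspector's maximin is 4; column maxima are 17 and 11, so the inspectee's minimax is 11. These differ, so the equilibrium is in mixed strategies.
Let the inspector play day 1 with probability p. The inspectee is indifferent when 17p + 4(1−p) = 11(1−p), giving p = 7/24.
Let the inspectee play day 1 with probability q. The inspector is indifferent when 17q = 4q + 11(1−q), giving q = 11/24.
The value is 17·(11/24) + (0)·(13/24) = 187/24.

187/24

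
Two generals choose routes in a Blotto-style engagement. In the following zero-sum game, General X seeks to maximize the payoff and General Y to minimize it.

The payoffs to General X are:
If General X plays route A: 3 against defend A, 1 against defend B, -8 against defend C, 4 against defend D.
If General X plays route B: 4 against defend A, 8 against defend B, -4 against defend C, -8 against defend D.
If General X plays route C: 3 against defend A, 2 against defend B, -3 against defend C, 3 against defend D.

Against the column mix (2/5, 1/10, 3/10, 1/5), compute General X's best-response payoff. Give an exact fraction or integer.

route A: (3)·(2/5) + (1)·(1/10) + (-8)·(3/10) + (4)·(1/5) = -3/10.
route B: (4)·(2/5) + (8)·(1/10) + (-4)·(3/10) + (-8)·(1/5) = -2/5.
route C: (3)·(2/5) + (2)·(1/10) + (-3)·(3/10) + (3)·(1/5) = 11/10.
The best pure response is route C with expected payoff 11/10.

11/10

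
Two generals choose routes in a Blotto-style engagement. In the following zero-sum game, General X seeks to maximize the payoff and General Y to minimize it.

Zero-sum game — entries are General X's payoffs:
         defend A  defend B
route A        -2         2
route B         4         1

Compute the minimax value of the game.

10/7

Row minima are -2 and 1, so General X's maximin is 1; column maxima are 4 and 2, so General Y's minimax is 2. These differ, so the equilibrium is in mixed strategies.
Let General X play route A with probability p. General Y is indifferent when −2p + 4(1−p) = 2p + (1−p), giving p = 3/7.
Let General Y play defend A with probability q. General X is indifferent when −2q + 2(1−q) = 4q + (1−q), giving q = 1/7.
The value is -2·(1/7) + (2)·(6/7) = 10/7.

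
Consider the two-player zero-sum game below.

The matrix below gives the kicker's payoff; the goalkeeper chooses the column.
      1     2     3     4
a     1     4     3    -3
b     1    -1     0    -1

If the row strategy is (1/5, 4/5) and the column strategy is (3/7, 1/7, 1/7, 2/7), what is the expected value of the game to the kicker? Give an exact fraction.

4/35

Against (3/7, 1/7, 1/7, 2/7), each row's expected payoff is a: 4/7; b: 0.
Taking the (1/5, 4/5)-weighted average: (1/5)·(4/7) + (4/5)·(0) = 4/35.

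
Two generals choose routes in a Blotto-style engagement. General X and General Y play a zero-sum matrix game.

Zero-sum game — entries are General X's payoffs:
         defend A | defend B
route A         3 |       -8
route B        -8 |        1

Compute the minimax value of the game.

-61/20

Row minima are -8 and -8, so General X's maximin is -8; column maxima are 3 and 1, so General Y's minimax is 1. These differ, so the equilibrium is in mixed strategies.
Let General X play route A with probability p. General Y is indifferent when 3p − 8(1−p) = −8p + (1−p), giving p = 9/20.
Let General Y play defend A with probability q. General X is indifferent when 3q − 8(1−q) = −8q + (1−q), giving q = 9/20.
The value is 3·(9/20) + (-8)·(11/20) = -61/20.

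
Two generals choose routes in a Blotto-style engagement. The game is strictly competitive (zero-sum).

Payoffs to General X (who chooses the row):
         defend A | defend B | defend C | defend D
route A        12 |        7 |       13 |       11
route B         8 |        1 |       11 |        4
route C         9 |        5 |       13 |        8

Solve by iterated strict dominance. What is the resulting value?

7

Column defend A is strictly dominated by defend B for General Y (7<12, 1<8, 5<9); eliminate defend A.
Column defend C is strictly dominated by defend B for General Y (7<13, 1<11, 5<13); eliminate defend C.
Column defend D is strictly dominated by defend B for General Y (7<11, 1<4, 5<8); eliminate defend D.
Row route C is strictly dominated by row route A (7>5); eliminate route C.
Row route B is strictly dominated by row route A (7>1); eliminate route B.
Only (route A, defend B) remains, with payoff 7.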